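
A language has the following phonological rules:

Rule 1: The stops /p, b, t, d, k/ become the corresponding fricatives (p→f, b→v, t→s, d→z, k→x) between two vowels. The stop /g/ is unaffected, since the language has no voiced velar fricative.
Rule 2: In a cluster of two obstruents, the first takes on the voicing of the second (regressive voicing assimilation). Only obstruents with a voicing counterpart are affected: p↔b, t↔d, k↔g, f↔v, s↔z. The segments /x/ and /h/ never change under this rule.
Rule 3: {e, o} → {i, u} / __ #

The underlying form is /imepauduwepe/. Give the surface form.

imefauzuwefi

Rule 1 (intervocalic spirantization): /p/ is a stop between vowels /e/ and /a/, so it spirantizes to the fricative [f]. /d/ is a stop between vowels /u/ and /u/, so it spirantizes to the fricative [z]. /p/ is a stop between vowels /e/ and /e/, so it spirantizes to the fricative [f]. /imepauduwepe/ → imefauzuwefe.
Rule 2 (regressive voicing assimilation): no segment meets the environment; /imefauzuwefe/ is unchanged.
Rule 3 (final vowel raising): /e/ is a mid vowel in word-final position, so it raises to [i]. /imefauzuwefe/ → imefauzuwefi.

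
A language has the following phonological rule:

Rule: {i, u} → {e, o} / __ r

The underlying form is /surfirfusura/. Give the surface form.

sorferfusora

Scanning /surfirfusura/: /u/ is a high vowel immediately before /r/, so it lowers to [o]; /i/ is a high vowel immediately before /r/, so it lowers to [e]; /u/ at position 8 is not in the conditioning environment; /u/ is a high vowel immediately before /r/, so it lowers to [o].
Result: [sorferfusora].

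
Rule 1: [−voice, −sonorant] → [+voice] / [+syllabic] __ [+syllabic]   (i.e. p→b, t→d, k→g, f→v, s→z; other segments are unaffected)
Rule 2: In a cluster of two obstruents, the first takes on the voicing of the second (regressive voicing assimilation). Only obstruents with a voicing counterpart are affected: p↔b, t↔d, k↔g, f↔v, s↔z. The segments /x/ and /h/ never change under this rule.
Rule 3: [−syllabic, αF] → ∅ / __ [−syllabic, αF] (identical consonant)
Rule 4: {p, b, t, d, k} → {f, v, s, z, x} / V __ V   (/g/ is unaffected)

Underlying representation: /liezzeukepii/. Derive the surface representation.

liezeugevii

Rule 1 (intervocalic voicing): /k/ is a voiceless obstruent between vowels /u/ and /e/, so it voices to [g]. /p/ is a voiceless obstruent between vowels /e/ and /i/, so it voices to [b]. /liezzeukepii/ → liezzeugebii.
Rule 2 (regressive voicing assimilation): no segment meets the environment; /liezzeugebii/ is unchanged.
Rule 3 (degemination): /zz/ is a geminate; the first /z/ deletes. /liezzeugebii/ → liezeugebii.
Rule 4 (intervocalic spirantization): /b/ is a stop between vowels /e/ and /i/, so it spirantizes to the fricative [v]. /liezeugebii/ → liezeugevii.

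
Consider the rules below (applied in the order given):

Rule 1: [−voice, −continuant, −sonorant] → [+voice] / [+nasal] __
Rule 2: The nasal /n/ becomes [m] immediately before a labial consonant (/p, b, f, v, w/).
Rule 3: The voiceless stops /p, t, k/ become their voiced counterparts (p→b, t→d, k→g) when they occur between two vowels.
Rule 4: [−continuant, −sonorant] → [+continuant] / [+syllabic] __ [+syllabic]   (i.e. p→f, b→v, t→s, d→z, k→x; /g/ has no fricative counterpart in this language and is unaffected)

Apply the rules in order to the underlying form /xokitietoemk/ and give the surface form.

xogiziezoemg

Rule 1 (post-nasal voicing): /k/ is a voiceless stop immediately after the nasal /m/, so it voices to [g]. /xokitietoemk/ → xokitietoemg.
Rule 2 (nasal place assimilation): no segment meets the environment; /xokitietoemg/ is unchanged.
Rule 3 (intervocalic voicing): /k/ is a voiceless stop between vowels /o/ and /i/, so it voices to [g]. /t/ is a voiceless stop between vowels /i/ and /i/, so it voices to [d]. /t/ is a voiceless stop between vowels /e/ and /o/, so it voices to [d]. /xokitietoemg/ → xogidiedoemg.
Rule 4 (intervocalic spirantization): /d/ is a stop between vowels /i/ and /i/, so it spirantizes to the fricative [z]. /d/ is a stop between vowels /e/ and /o/, so it spirantizes to the fricative [z]. /xogidiedoemg/ → xogiziezoemg.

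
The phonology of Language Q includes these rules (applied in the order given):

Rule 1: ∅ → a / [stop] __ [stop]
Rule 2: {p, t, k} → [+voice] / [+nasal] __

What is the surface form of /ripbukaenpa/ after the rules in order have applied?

ripabukaenba

Rule 1 (stop-cluster a-epenthesis): /p/ and /b/ form a stop–stop cluster, so [a] is inserted between them. /ripbukaenpa/ → ripabukaenpa.
Rule 2 (post-nasal voicing): /p/ is a voiceless stop immediately after the nasal /n/, so it voices to [b]. /ripabukaenpa/ → ripabukaenba.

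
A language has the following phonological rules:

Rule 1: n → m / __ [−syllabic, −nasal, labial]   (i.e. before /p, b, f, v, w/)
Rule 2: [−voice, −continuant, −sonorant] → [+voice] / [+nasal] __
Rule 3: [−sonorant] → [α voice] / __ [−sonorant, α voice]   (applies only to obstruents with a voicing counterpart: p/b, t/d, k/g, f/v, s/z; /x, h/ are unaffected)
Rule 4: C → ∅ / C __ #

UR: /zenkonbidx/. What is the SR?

zengombit

Rule 1 (nasal place assimilation): /n/ precedes the labial consonant /b/, so it assimilates in place to [m]. /zenkonbidx/ → zenkombidx.
Rule 2 (post-nasal voicing): /k/ is a voiceless stop immediately after the nasal /n/, so it voices to [g]. /zenkombidx/ → zengombidx.
Rule 3 (regressive voicing assimilation): /d/ precedes the voiceless obstruent /x/, so it devoices to [t] by assimilation. /zengombidx/ → zengombitx.
Rule 4 (final cluster simplification): /x/ is the second consonant of a word-final cluster /tx/, so it deletes. /zengombitx/ → zengombit.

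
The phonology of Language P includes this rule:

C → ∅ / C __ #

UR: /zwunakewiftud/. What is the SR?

No segment of /zwunakewiftud/ meets the structural description of the rule, so the form surfaces unchanged.

zwunakewiftud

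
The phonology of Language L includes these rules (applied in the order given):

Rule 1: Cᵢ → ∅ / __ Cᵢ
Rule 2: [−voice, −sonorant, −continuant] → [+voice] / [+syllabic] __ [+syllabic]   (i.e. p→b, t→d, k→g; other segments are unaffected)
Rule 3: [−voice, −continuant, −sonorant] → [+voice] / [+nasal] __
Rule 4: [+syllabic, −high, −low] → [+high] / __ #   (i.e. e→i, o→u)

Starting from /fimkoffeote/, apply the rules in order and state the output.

Rule 1 (degemination): /ff/ is a geminate; the first /f/ deletes. /fimkoffeote/ → fimkofeote.
Rule 2 (intervocalic voicing): /t/ is a voiceless stop between vowels /o/ and /e/, so it voices to [d]. /fimkofeote/ → fimkofeode.
Rule 3 (post-nasal voicing): /k/ is a voiceless stop immediately after the nasal /m/, so it voices to [g]. /fimkofeode/ → fimgofeode.
Rule 4 (final vowel raising): /e/ is a mid vowel in word-final position, so it raises to [i]. /fimgofeode/ → fimgofeodi.

fimgofeodi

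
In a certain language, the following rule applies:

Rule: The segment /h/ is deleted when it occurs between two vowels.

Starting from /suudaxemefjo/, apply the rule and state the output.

suudaxemefjo

No segment of /suudaxemefjo/ meets the structural description of the rule, so the form surfaces unchanged.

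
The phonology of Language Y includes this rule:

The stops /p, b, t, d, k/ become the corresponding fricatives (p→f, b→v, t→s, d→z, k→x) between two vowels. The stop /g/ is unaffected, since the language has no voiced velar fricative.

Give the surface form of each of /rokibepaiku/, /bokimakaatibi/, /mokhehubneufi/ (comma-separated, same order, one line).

roxivefaixu, boximaxaasivi, mokhehubneufi

/rokibepaiku/: /k/ is a stop between vowels /o/ and /i/, so it spirantizes to the fricative [x]. /b/ is a stop between vowels /i/ and /e/, so it spirantizes to the fricative [v]. /p/ is a stop between vowels /e/ and /a/, so it spirantizes to the fricative [f]. /k/ is a stop between vowels /i/ and /u/, so it spirantizes to the fricative [x]. → [roxivefaixu].
/bokimakaatibi/: /k/ is a stop between vowels /o/ and /i/, so it spirantizes to the fricative [x]. /k/ is a stop between vowels /a/ and /a/, so it spirantizes to the fricative [x]. /t/ is a stop between vowels /a/ and /i/, so it spirantizes to the fricative [s]. /b/ is a stop between vowels /i/ and /i/, so it spirantizes to the fricative [v]. → [boximaxaasivi].
/mokhehubneufi/: the rule's environment is not met; surfaces unchanged as [mokhehubneufi].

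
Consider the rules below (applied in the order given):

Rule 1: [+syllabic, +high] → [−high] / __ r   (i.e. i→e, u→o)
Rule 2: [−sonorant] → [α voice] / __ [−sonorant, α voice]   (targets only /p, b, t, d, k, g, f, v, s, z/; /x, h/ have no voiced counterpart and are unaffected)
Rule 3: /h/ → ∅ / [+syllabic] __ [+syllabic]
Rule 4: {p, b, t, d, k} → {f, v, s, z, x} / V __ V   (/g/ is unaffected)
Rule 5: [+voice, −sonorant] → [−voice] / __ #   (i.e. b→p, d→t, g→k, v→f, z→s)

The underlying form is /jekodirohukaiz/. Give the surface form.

Rule 1 (pre-rhotic lowering): /i/ is a high vowel immediately before /r/, so it lowers to [e]. /jekodirohukaiz/ → jekoderohukaiz.
Rule 2 (regressive voicing assimilation): no segment meets the environment; /jekoderohukaiz/ is unchanged.
Rule 3 (intervocalic h-deletion): /h/ occurs between vowels /o/ and /u/, so it deletes. /jekoderohukaiz/ → jekoderoukaiz.
Rule 4 (intervocalic spirantization): /k/ is a stop between vowels /e/ and /o/, so it spirantizes to the fricative [x]. /d/ is a stop between vowels /o/ and /e/, so it spirantizes to the fricative [z]. /k/ is a stop between vowels /u/ and /a/, so it spirantizes to the fricative [x]. /jekoderoukaiz/ → jexozerouxaiz.
Rule 5 (final devoicing): /z/ is a voiced obstruent in word-final position, so it devoices to [s]. /jexozerouxaiz/ → jexozerouxais.

jexozerouxais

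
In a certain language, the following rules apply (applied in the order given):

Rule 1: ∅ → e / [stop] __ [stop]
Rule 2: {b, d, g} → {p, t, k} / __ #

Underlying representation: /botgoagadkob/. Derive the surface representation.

Rule 1 (stop-cluster e-epenthesis): /t/ and /g/ form a stop–stop cluster, so [e] is inserted between them. /d/ and /k/ form a stop–stop cluster, so [e] is inserted between them. /botgoagadkob/ → botegoagadekob.
Rule 2 (final devoicing): /b/ is a voiced stop in word-final position, so it devoices to [p]. /botegoagadekob/ → botegoagadekop.

botegoagadekop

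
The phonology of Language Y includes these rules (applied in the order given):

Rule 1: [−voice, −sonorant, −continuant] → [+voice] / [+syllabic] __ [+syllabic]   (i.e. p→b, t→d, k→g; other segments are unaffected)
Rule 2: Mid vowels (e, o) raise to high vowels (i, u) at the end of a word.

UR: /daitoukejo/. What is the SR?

daidougeju

Rule 1 (intervocalic voicing): /t/ is a voiceless stop between vowels /i/ and /o/, so it voices to [d]. /k/ is a voiceless stop between vowels /u/ and /e/, so it voices to [g]. /daitoukejo/ → daidougejo.
Rule 2 (final vowel raising): /o/ is a mid vowel in word-final position, so it raises to [u]. /daidougejo/ → daidougeju.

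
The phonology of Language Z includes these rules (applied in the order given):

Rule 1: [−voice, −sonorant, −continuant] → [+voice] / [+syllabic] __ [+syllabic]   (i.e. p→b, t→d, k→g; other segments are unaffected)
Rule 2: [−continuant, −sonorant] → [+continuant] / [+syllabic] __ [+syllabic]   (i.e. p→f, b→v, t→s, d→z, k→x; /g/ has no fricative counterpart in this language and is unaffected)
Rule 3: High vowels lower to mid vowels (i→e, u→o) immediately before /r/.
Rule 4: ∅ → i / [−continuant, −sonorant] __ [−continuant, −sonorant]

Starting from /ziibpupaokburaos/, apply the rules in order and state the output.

Rule 1 (intervocalic voicing): /p/ is a voiceless stop between vowels /u/ and /a/, so it voices to [b]. /ziibpupaokburaos/ → ziibpubaokburaos.
Rule 2 (intervocalic spirantization): /b/ is a stop between vowels /u/ and /a/, so it spirantizes to the fricative [v]. /ziibpubaokburaos/ → ziibpuvaokburaos.
Rule 3 (pre-rhotic lowering): /u/ is a high vowel immediately before /r/, so it lowers to [o]. /ziibpuvaokburaos/ → ziibpuvaokboraos.
Rule 4 (stop-cluster i-epenthesis): /b/ and /p/ form a stop–stop cluster, so [i] is inserted between them. /k/ and /b/ form a stop–stop cluster, so [i] is inserted between them. /ziibpuvaokboraos/ → ziibipuvaokiboraos.

ziibipuvaokiboraos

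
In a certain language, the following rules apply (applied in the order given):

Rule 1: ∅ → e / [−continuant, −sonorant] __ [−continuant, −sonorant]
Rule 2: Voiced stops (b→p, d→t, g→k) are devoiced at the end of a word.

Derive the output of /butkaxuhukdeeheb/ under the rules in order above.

butekaxuhukedeehep

Rule 1 (stop-cluster e-epenthesis): /t/ and /k/ form a stop–stop cluster, so [e] is inserted between them. /k/ and /d/ form a stop–stop cluster, so [e] is inserted between them. /butkaxuhukdeeheb/ → butekaxuhukedeeheb.
Rule 2 (final devoicing): /b/ is a voiced stop in word-final position, so it devoices to [p]. /butekaxuhukedeeheb/ → butekaxuhukedeehep.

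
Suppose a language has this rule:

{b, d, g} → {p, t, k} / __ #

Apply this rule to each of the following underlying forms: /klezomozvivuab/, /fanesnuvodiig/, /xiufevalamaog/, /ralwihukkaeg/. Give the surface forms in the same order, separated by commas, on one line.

klezomozvivuap, fanesnuvodiik, xiufevalamaok, ralwihukkaek

/klezomozvivuab/: /b/ is a voiced stop in word-final position, so it devoices to [p]. → [klezomozvivuap].
/fanesnuvodiig/: /g/ is a voiced stop in word-final position, so it devoices to [k]. → [fanesnuvodiik].
/xiufevalamaog/: /g/ is a voiced stop in word-final position, so it devoices to [k]. → [xiufevalamaok].
/ralwihukkaeg/: /g/ is a voiced stop in word-final position, so it devoices to [k]. → [ralwihukkaek].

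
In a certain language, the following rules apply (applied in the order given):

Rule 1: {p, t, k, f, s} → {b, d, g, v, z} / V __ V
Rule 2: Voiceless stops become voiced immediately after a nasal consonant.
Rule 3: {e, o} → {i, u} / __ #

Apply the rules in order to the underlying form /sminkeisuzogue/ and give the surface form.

smingeizuzogui

Rule 1 (intervocalic voicing): /s/ is a voiceless obstruent between vowels /i/ and /u/, so it voices to [z]. /sminkeisuzogue/ → sminkeizuzogue.
Rule 2 (post-nasal voicing): /k/ is a voiceless stop immediately after the nasal /n/, so it voices to [g]. /sminkeizuzogue/ → smingeizuzogue.
Rule 3 (final vowel raising): /e/ is a mid vowel in word-final position, so it raises to [i]. /smingeizuzogue/ → smingeizuzogui.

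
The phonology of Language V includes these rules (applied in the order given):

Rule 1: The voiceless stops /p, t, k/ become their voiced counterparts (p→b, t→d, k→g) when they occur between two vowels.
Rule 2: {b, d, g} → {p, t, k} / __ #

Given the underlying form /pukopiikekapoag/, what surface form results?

pugobiigegaboak

Rule 1 (intervocalic voicing): /k/ is a voiceless stop between vowels /u/ and /o/, so it voices to [g]. /p/ is a voiceless stop between vowels /o/ and /i/, so it voices to [b]. /k/ is a voiceless stop between vowels /i/ and /e/, so it voices to [g]. /k/ is a voiceless stop between vowels /e/ and /a/, so it voices to [g]. /p/ is a voiceless stop between vowels /a/ and /o/, so it voices to [b]. /pukopiikekapoag/ → pugobiigegaboag.
Rule 2 (final devoicing): /g/ is a voiced stop in word-final position, so it devoices to [k]. /pugobiigegaboag/ → pugobiigegaboak.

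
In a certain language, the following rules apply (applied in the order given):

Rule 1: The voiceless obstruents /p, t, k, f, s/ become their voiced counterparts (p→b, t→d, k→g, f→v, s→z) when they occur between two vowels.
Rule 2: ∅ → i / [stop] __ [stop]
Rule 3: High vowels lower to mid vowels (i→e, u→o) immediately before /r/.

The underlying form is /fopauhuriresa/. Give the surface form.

Rule 1 (intervocalic voicing): /p/ is a voiceless obstruent between vowels /o/ and /a/, so it voices to [b]. /s/ is a voiceless obstruent between vowels /e/ and /a/, so it voices to [z]. /fopauhuriresa/ → fobauhurireza.
Rule 2 (stop-cluster i-epenthesis): no segment meets the environment; /fobauhurireza/ is unchanged.
Rule 3 (pre-rhotic lowering): /u/ is a high vowel immediately before /r/, so it lowers to [o]. /i/ is a high vowel immediately before /r/, so it lowers to [e]. /fobauhurireza/ → fobauhorereza.

fobauhorereza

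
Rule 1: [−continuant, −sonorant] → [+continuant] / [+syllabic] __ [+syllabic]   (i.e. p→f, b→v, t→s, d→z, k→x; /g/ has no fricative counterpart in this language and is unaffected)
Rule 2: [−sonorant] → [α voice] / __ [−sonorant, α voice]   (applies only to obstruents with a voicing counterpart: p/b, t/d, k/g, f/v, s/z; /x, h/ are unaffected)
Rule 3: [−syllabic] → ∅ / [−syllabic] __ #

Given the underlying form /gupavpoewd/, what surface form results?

gufafpoew

Rule 1 (intervocalic spirantization): /p/ is a stop between vowels /u/ and /a/, so it spirantizes to the fricative [f]. /gupavpoewd/ → gufavpoewd.
Rule 2 (regressive voicing assimilation): /v/ precedes the voiceless obstruent /p/, so it devoices to [f] by assimilation. /gufavpoewd/ → gufafpoewd.
Rule 3 (final cluster simplification): /d/ is the second consonant of a word-final cluster /wd/, so it deletes. /gufafpoewd/ → gufafpoew.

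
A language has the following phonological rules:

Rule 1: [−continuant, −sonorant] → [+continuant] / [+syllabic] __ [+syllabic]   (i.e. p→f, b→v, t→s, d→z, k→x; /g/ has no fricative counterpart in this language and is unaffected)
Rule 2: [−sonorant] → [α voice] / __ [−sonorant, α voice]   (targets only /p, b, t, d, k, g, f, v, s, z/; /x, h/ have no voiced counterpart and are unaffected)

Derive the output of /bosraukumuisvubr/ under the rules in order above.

Rule 1 (intervocalic spirantization): /k/ is a stop between vowels /u/ and /u/, so it spirantizes to the fricative [x]. /bosraukumuisvubr/ → bosrauxumuisvubr.
Rule 2 (regressive voicing assimilation): /s/ precedes the voiced obstruent /v/, so it voices to [z] by assimilation. /bosrauxumuisvubr/ → bosrauxumuizvubr.

bosrauxumuizvubr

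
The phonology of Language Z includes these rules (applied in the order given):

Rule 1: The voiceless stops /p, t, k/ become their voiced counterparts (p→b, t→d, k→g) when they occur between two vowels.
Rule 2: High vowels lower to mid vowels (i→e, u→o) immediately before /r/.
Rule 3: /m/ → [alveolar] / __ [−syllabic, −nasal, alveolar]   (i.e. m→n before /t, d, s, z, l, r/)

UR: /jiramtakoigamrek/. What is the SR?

Rule 1 (intervocalic voicing): /k/ is a voiceless stop between vowels /a/ and /o/, so it voices to [g]. /jiramtakoigamrek/ → jiramtagoigamrek.
Rule 2 (pre-rhotic lowering): /i/ is a high vowel immediately before /r/, so it lowers to [e]. /jiramtagoigamrek/ → jeramtagoigamrek.
Rule 3 (nasal place assimilation): /m/ precedes the alveolar consonant /t/, so it assimilates in place to [n]. /m/ precedes the alveolar consonant /r/, so it assimilates in place to [n]. /jeramtagoigamrek/ → jerantagoiganrek.

jerantagoiganrek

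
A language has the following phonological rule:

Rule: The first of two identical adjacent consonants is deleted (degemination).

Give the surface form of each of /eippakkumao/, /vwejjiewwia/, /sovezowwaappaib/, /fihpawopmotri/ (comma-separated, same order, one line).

/eippakkumao/: /pp/ is a geminate; the first /p/ deletes. /kk/ is a geminate; the first /k/ deletes. → [eipakumao].
/vwejjiewwia/: /jj/ is a geminate; the first /j/ deletes. /ww/ is a geminate; the first /w/ deletes. → [vwejiewia].
/sovezowwaappaib/: /ww/ is a geminate; the first /w/ deletes. /pp/ is a geminate; the first /p/ deletes. → [sovezowaapaib].
/fihpawopmotri/: the rule's environment is not met; surfaces unchanged as [fihpawopmotri].

eipakumao, vwejiewia, sovezowaapaib, fihpawopmotri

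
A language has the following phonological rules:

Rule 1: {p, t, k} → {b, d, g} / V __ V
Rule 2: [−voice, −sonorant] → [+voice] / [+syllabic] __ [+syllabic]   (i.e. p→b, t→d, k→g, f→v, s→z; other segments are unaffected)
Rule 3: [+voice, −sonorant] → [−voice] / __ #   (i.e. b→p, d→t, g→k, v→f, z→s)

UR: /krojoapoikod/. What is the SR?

Rule 1 (intervocalic voicing): /p/ is a voiceless stop between vowels /a/ and /o/, so it voices to [b]. /k/ is a voiceless stop between vowels /i/ and /o/, so it voices to [g]. /krojoapoikod/ → krojoaboigod.
Rule 2 (intervocalic voicing): no segment meets the environment; /krojoaboigod/ is unchanged.
Rule 3 (final devoicing): /d/ is a voiced obstruent in word-final position, so it devoices to [t]. /krojoaboigod/ → krojoaboigot.

krojoaboigot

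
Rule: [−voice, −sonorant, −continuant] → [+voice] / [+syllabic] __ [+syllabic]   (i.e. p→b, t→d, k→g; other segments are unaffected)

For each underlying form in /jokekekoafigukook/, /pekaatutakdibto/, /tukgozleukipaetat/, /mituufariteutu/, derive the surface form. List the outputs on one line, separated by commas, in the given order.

/jokekekoafigukook/: /k/ is a voiceless stop between vowels /o/ and /e/, so it voices to [g]. /k/ is a voiceless stop between vowels /e/ and /e/, so it voices to [g]. /k/ is a voiceless stop between vowels /e/ and /o/, so it voices to [g]. /k/ is a voiceless stop between vowels /u/ and /o/, so it voices to [g]. → [jogegegoafigugook].
/pekaatutakdibto/: /k/ is a voiceless stop between vowels /e/ and /a/, so it voices to [g]. /t/ is a voiceless stop between vowels /a/ and /u/, so it voices to [d]. /t/ is a voiceless stop between vowels /u/ and /a/, so it voices to [d]. → [pegaadudakdibto].
/tukgozleukipaetat/: /k/ is a voiceless stop between vowels /u/ and /i/, so it voices to [g]. /p/ is a voiceless stop between vowels /i/ and /a/, so it voices to [b]. /t/ is a voiceless stop between vowels /e/ and /a/, so it voices to [d]. → [tukgozleugibaedat].
/mituufariteutu/: /t/ is a voiceless stop between vowels /i/ and /u/, so it voices to [d]. /t/ is a voiceless stop between vowels /i/ and /e/, so it voices to [d]. /t/ is a voiceless stop between vowels /u/ and /u/, so it voices to [d]. → [miduufarideudu].

jogegegoafigugook, pegaadudakdibto, tukgozleugibaedat, miduufarideudu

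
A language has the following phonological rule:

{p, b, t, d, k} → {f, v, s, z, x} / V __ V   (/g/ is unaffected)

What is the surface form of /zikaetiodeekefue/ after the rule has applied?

/k/ is a stop between vowels /i/ and /a/, so it spirantizes to the fricative [x].
/t/ is a stop between vowels /e/ and /i/, so it spirantizes to the fricative [s].
/d/ is a stop between vowels /o/ and /e/, so it spirantizes to the fricative [z].
/k/ is a stop between vowels /e/ and /e/, so it spirantizes to the fricative [x].
Surface form: [zixaesiozeexefue].

zixaesiozeexefue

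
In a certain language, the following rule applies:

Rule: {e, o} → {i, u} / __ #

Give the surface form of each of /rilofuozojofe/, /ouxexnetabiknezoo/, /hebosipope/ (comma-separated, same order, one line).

/rilofuozojofe/: /e/ is a mid vowel in word-final position, so it raises to [i]. → [rilofuozojofi].
/ouxexnetabiknezoo/: /o/ is a mid vowel in word-final position, so it raises to [u]. → [ouxexnetabiknezou].
/hebosipope/: /e/ is a mid vowel in word-final position, so it raises to [i]. → [hebosipopi].

rilofuozojofi, ouxexnetabiknezou, hebosipopi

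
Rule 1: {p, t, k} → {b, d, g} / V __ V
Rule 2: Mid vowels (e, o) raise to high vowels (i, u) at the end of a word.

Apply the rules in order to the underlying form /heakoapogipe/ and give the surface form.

Rule 1 (intervocalic voicing): /k/ is a voiceless stop between vowels /a/ and /o/, so it voices to [g]. /p/ is a voiceless stop between vowels /a/ and /o/, so it voices to [b]. /p/ is a voiceless stop between vowels /i/ and /e/, so it voices to [b]. /heakoapogipe/ → heagoabogibe.
Rule 2 (final vowel raising): /e/ is a mid vowel in word-final position, so it raises to [i]. /heagoabogibe/ → heagoabogibi.

heagoabogibi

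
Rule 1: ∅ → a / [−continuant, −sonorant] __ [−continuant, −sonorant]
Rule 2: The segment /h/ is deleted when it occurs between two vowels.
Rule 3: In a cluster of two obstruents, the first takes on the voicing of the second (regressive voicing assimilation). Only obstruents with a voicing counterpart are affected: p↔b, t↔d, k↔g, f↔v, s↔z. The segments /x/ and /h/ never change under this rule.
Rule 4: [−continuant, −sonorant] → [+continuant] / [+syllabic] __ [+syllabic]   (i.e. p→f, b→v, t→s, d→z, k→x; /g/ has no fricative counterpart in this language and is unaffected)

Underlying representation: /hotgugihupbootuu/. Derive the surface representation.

hosagugiufavoosuu

Rule 1 (stop-cluster a-epenthesis): /t/ and /g/ form a stop–stop cluster, so [a] is inserted between them. /p/ and /b/ form a stop–stop cluster, so [a] is inserted between them. /hotgugihupbootuu/ → hotagugihupabootuu.
Rule 2 (intervocalic h-deletion): /h/ occurs between vowels /i/ and /u/, so it deletes. /hotagugihupabootuu/ → hotagugiupabootuu.
Rule 3 (regressive voicing assimilation): no segment meets the environment; /hotagugiupabootuu/ is unchanged.
Rule 4 (intervocalic spirantization): /t/ is a stop between vowels /o/ and /a/, so it spirantizes to the fricative [s]. /p/ is a stop between vowels /u/ and /a/, so it spirantizes to the fricative [f]. /b/ is a stop between vowels /a/ and /o/, so it spirantizes to the fricative [v]. /t/ is a stop between vowels /o/ and /u/, so it spirantizes to the fricative [s]. /hotagugiupabootuu/ → hosagugiufavoosuu.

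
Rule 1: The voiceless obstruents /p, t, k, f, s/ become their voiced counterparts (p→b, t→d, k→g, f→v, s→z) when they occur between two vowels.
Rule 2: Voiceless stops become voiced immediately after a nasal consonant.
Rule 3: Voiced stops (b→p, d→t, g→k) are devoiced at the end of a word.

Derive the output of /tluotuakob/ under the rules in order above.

Rule 1 (intervocalic voicing): /t/ is a voiceless obstruent between vowels /o/ and /u/, so it voices to [d]. /k/ is a voiceless obstruent between vowels /a/ and /o/, so it voices to [g]. /tluotuakob/ → tluoduagob.
Rule 2 (post-nasal voicing): no segment meets the environment; /tluoduagob/ is unchanged.
Rule 3 (final devoicing): /b/ is a voiced stop in word-final position, so it devoices to [p]. /tluoduagob/ → tluoduagop.

tluoduagop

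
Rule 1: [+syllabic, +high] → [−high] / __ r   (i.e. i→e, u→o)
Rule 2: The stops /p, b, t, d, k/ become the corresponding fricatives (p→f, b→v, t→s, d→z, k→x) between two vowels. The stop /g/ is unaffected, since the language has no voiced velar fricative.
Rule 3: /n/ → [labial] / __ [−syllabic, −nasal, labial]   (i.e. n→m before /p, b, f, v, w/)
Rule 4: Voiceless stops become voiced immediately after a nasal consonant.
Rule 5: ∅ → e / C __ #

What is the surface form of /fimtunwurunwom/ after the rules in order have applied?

fimdumworumwome

Rule 1 (pre-rhotic lowering): /u/ is a high vowel immediately before /r/, so it lowers to [o]. /fimtunwurunwom/ → fimtunworunwom.
Rule 2 (intervocalic spirantization): no segment meets the environment; /fimtunworunwom/ is unchanged.
Rule 3 (nasal place assimilation): /n/ precedes the labial consonant /w/, so it assimilates in place to [m]. /n/ precedes the labial consonant /w/, so it assimilates in place to [m]. /fimtunworunwom/ → fimtumworumwom.
Rule 4 (post-nasal voicing): /t/ is a voiceless stop immediately after the nasal /m/, so it voices to [d]. /fimtumworumwom/ → fimdumworumwom.
Rule 5 (final e-epenthesis): the form ends in the consonant /m/, so [e] is inserted word-finally. /fimdumworumwom/ → fimdumworumwome.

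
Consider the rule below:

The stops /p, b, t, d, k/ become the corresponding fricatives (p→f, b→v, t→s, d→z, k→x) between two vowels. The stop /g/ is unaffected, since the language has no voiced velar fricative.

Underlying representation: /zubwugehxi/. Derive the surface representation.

No segment of /zubwugehxi/ meets the structural description of the rule, so the form surfaces unchanged.

zubwugehxi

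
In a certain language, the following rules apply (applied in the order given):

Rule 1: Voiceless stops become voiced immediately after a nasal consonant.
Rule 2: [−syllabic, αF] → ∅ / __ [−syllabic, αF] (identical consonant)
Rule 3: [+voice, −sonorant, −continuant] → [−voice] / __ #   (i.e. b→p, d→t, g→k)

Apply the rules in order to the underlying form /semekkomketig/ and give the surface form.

semekomgetik

Rule 1 (post-nasal voicing): /k/ is a voiceless stop immediately after the nasal /m/, so it voices to [g]. /semekkomketig/ → semekkomgetig.
Rule 2 (degemination): /kk/ is a geminate; the first /k/ deletes. /semekkomgetig/ → semekomgetig.
Rule 3 (final devoicing): /g/ is a voiced stop in word-final position, so it devoices to [k]. /semekomgetig/ → semekomgetik.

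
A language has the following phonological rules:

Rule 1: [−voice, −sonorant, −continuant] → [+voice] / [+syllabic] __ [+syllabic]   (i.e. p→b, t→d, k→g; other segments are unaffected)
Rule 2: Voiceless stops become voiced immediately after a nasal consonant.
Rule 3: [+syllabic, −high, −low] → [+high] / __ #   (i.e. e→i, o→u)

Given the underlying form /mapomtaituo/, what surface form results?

mabomdaiduu

Rule 1 (intervocalic voicing): /p/ is a voiceless stop between vowels /a/ and /o/, so it voices to [b]. /t/ is a voiceless stop between vowels /i/ and /u/, so it voices to [d]. /mapomtaituo/ → mabomtaiduo.
Rule 2 (post-nasal voicing): /t/ is a voiceless stop immediately after the nasal /m/, so it voices to [d]. /mabomtaiduo/ → mabomdaiduo.
Rule 3 (final vowel raising): /o/ is a mid vowel in word-final position, so it raises to [u]. /mabomdaiduo/ → mabomdaiduu.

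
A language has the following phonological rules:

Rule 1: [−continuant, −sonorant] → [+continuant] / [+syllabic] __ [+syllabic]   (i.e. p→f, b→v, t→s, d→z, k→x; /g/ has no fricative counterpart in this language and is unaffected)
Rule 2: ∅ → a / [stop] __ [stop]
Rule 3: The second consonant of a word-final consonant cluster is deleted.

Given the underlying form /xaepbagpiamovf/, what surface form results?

xaepabagapiamov

Rule 1 (intervocalic spirantization): no segment meets the environment; /xaepbagpiamovf/ is unchanged.
Rule 2 (stop-cluster a-epenthesis): /p/ and /b/ form a stop–stop cluster, so [a] is inserted between them. /g/ and /p/ form a stop–stop cluster, so [a] is inserted between them. /xaepbagpiamovf/ → xaepabagapiamovf.
Rule 3 (final cluster simplification): /f/ is the second consonant of a word-final cluster /vf/, so it deletes. /xaepabagapiamovf/ → xaepabagapiamov.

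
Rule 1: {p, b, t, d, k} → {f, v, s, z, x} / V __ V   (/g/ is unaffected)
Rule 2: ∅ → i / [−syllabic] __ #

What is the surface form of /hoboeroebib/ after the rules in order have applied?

Rule 1 (intervocalic spirantization): /b/ is a stop between vowels /o/ and /o/, so it spirantizes to the fricative [v]. /b/ is a stop between vowels /e/ and /i/, so it spirantizes to the fricative [v]. /hoboeroebib/ → hovoeroevib.
Rule 2 (final i-epenthesis): the form ends in the consonant /b/, so [i] is inserted word-finally. /hovoeroevib/ → hovoeroevibi.

hovoeroevibi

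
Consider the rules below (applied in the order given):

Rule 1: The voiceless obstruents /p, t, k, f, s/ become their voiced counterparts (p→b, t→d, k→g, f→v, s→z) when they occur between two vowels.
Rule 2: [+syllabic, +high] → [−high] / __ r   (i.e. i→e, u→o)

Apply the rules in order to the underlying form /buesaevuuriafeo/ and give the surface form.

Rule 1 (intervocalic voicing): /s/ is a voiceless obstruent between vowels /e/ and /a/, so it voices to [z]. /f/ is a voiceless obstruent between vowels /a/ and /e/, so it voices to [v]. /buesaevuuriafeo/ → buezaevuuriaveo.
Rule 2 (pre-rhotic lowering): /u/ is a high vowel immediately before /r/, so it lowers to [o]. /buezaevuuriaveo/ → buezaevuoriaveo.

buezaevuoriaveo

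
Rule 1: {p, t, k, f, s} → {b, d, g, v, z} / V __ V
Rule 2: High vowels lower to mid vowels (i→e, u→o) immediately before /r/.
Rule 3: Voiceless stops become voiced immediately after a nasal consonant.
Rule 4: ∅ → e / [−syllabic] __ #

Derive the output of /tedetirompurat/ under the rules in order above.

Rule 1 (intervocalic voicing): /t/ is a voiceless obstruent between vowels /e/ and /i/, so it voices to [d]. /tedetirompurat/ → tededirompurat.
Rule 2 (pre-rhotic lowering): /i/ is a high vowel immediately before /r/, so it lowers to [e]. /u/ is a high vowel immediately before /r/, so it lowers to [o]. /tededirompurat/ → tedederomporat.
Rule 3 (post-nasal voicing): /p/ is a voiceless stop immediately after the nasal /m/, so it voices to [b]. /tedederomporat/ → tedederomborat.
Rule 4 (final e-epenthesis): the form ends in the consonant /t/, so [e] is inserted word-finally. /tedederomborat/ → tedederomborate.

tedederomborate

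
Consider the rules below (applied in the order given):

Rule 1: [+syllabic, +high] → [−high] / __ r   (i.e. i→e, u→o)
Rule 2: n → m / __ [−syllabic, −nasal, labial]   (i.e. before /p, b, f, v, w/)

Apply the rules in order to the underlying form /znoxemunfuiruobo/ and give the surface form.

Rule 1 (pre-rhotic lowering): /i/ is a high vowel immediately before /r/, so it lowers to [e]. /znoxemunfuiruobo/ → znoxemunfueruobo.
Rule 2 (nasal place assimilation): /n/ precedes the labial consonant /f/, so it assimilates in place to [m]. /znoxemunfueruobo/ → znoxemumfueruobo.

znoxemumfueruobo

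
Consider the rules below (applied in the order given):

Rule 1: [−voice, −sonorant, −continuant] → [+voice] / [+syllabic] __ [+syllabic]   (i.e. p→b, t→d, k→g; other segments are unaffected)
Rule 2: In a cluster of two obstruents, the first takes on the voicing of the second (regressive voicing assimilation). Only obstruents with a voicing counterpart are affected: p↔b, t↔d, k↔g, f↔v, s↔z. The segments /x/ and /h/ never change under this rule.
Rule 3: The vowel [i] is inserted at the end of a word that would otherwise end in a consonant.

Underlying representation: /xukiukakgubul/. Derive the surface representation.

Rule 1 (intervocalic voicing): /k/ is a voiceless stop between vowels /u/ and /i/, so it voices to [g]. /k/ is a voiceless stop between vowels /u/ and /a/, so it voices to [g]. /xukiukakgubul/ → xugiugakgubul.
Rule 2 (regressive voicing assimilation): /k/ precedes the voiced obstruent /g/, so it voices to [g] by assimilation. /xugiugakgubul/ → xugiugaggubul.
Rule 3 (final i-epenthesis): the form ends in the consonant /l/, so [i] is inserted word-finally. /xugiugaggubul/ → xugiugaggubuli.

xugiugaggubuli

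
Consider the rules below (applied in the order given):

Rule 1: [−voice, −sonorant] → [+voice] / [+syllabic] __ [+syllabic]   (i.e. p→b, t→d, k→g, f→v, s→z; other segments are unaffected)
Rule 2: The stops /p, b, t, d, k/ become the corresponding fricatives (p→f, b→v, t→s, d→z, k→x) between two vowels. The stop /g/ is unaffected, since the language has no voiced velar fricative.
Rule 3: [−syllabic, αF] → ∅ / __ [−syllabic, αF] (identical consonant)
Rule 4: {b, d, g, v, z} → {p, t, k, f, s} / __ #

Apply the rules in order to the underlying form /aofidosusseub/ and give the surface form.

Rule 1 (intervocalic voicing): /f/ is a voiceless obstruent between vowels /o/ and /i/, so it voices to [v]. /s/ is a voiceless obstruent between vowels /o/ and /u/, so it voices to [z]. /aofidosusseub/ → aovidozusseub.
Rule 2 (intervocalic spirantization): /d/ is a stop between vowels /i/ and /o/, so it spirantizes to the fricative [z]. /aovidozusseub/ → aovizozusseub.
Rule 3 (degemination): /ss/ is a geminate; the first /s/ deletes. /aovizozusseub/ → aovizozuseub.
Rule 4 (final devoicing): /b/ is a voiced obstruent in word-final position, so it devoices to [p]. /aovizozuseub/ → aovizozuseup.

aovizozuseup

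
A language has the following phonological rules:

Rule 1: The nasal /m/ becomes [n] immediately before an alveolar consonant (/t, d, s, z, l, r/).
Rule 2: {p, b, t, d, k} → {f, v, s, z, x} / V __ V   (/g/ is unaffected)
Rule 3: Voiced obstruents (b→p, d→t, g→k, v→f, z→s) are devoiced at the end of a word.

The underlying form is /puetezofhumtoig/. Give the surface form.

puesezofhuntoik

Rule 1 (nasal place assimilation): /m/ precedes the alveolar consonant /t/, so it assimilates in place to [n]. /puetezofhumtoig/ → puetezofhuntoig.
Rule 2 (intervocalic spirantization): /t/ is a stop between vowels /e/ and /e/, so it spirantizes to the fricative [s]. /puetezofhuntoig/ → puesezofhuntoig.
Rule 3 (final devoicing): /g/ is a voiced obstruent in word-final position, so it devoices to [k]. /puesezofhuntoig/ → puesezofhuntoik.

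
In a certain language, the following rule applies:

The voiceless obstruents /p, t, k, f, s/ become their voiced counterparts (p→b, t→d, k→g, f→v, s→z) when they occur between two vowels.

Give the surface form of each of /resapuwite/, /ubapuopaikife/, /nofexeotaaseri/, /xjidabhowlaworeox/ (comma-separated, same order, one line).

rezabuwide, ubabuobaigive, novexeodaazeri, xjidabhowlaworeox

/resapuwite/: /s/ is a voiceless obstruent between vowels /e/ and /a/, so it voices to [z]. /p/ is a voiceless obstruent between vowels /a/ and /u/, so it voices to [b]. /t/ is a voiceless obstruent between vowels /i/ and /e/, so it voices to [d]. → [rezabuwide].
/ubapuopaikife/: /p/ is a voiceless obstruent between vowels /a/ and /u/, so it voices to [b]. /p/ is a voiceless obstruent between vowels /o/ and /a/, so it voices to [b]. /k/ is a voiceless obstruent between vowels /i/ and /i/, so it voices to [g]. /f/ is a voiceless obstruent between vowels /i/ and /e/, so it voices to [v]. → [ubabuobaigive].
/nofexeotaaseri/: /f/ is a voiceless obstruent between vowels /o/ and /e/, so it voices to [v]. /t/ is a voiceless obstruent between vowels /o/ and /a/, so it voices to [d]. /s/ is a voiceless obstruent between vowels /a/ and /e/, so it voices to [z]. → [novexeodaazeri].
/xjidabhowlaworeox/: the rule's environment is not met; surfaces unchanged as [xjidabhowlaworeox].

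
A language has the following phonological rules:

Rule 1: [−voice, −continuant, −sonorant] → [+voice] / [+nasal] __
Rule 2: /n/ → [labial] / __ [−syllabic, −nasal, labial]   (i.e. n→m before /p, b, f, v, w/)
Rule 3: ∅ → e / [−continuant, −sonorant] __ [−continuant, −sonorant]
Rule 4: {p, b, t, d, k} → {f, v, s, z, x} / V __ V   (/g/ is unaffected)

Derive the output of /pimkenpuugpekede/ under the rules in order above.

pimgembuugefexeze

Rule 1 (post-nasal voicing): /k/ is a voiceless stop immediately after the nasal /m/, so it voices to [g]. /p/ is a voiceless stop immediately after the nasal /n/, so it voices to [b]. /pimkenpuugpekede/ → pimgenbuugpekede.
Rule 2 (nasal place assimilation): /n/ precedes the labial consonant /b/, so it assimilates in place to [m]. /pimgenbuugpekede/ → pimgembuugpekede.
Rule 3 (stop-cluster e-epenthesis): /g/ and /p/ form a stop–stop cluster, so [e] is inserted between them. /pimgembuugpekede/ → pimgembuugepekede.
Rule 4 (intervocalic spirantization): /p/ is a stop between vowels /e/ and /e/, so it spirantizes to the fricative [f]. /k/ is a stop between vowels /e/ and /e/, so it spirantizes to the fricative [x]. /d/ is a stop between vowels /e/ and /e/, so it spirantizes to the fricative [z]. /pimgembuugepekede/ → pimgembuugefexeze.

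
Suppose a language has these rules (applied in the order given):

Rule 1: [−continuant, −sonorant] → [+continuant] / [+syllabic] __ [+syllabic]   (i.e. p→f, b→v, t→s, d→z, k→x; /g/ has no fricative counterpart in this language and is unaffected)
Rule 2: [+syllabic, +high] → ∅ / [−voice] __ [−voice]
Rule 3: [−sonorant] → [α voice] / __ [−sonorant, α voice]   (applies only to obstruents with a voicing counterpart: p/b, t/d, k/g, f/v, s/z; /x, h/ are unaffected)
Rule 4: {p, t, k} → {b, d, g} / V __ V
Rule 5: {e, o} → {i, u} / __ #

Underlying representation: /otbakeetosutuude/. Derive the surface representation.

Rule 1 (intervocalic spirantization): /k/ is a stop between vowels /a/ and /e/, so it spirantizes to the fricative [x]. /t/ is a stop between vowels /e/ and /o/, so it spirantizes to the fricative [s]. /t/ is a stop between vowels /u/ and /u/, so it spirantizes to the fricative [s]. /d/ is a stop between vowels /u/ and /e/, so it spirantizes to the fricative [z]. /otbakeetosutuude/ → otbaxeesosusuuze.
Rule 2 (high vowel syncope): /u/ is a high vowel flanked by voiceless consonants /s/ and /s/, so it deletes. /otbaxeesosusuuze/ → otbaxeesossuuze.
Rule 3 (regressive voicing assimilation): /t/ precedes the voiced obstruent /b/, so it voices to [d] by assimilation. /otbaxeesossuuze/ → odbaxeesossuuze.
Rule 4 (intervocalic voicing): no segment meets the environment; /odbaxeesossuuze/ is unchanged.
Rule 5 (final vowel raising): /e/ is a mid vowel in word-final position, so it raises to [i]. /odbaxeesossuuze/ → odbaxeesossuuzi.

odbaxeesossuuzi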